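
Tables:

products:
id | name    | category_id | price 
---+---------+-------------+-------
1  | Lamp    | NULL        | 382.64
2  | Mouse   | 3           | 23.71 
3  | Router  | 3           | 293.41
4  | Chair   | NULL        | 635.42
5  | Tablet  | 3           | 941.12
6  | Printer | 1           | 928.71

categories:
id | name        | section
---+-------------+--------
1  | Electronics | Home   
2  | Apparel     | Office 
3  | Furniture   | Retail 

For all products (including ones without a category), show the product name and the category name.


LEFT JOIN keeps every row from products (the left table); where category_id has no match in categories, the category columns become NULL. Walk through each product:
  - product 1 (Lamp): category_id=NULL, no match -> kept with NULL
  - product 2 (Mouse): category_id=3 -> matches Furniture
  - product 3 (Router): category_id=3 -> matches Furniture
  - product 4 (Chair): category_id=NULL, no match -> kept with NULL
  - product 5 (Tablet): category_id=3 -> matches Furniture
  - product 6 (Printer): category_id=1 -> matches Electronics
All 6 rows appear; 2 have NULL category.

SQL:
SELECT a.name, b.name AS category
FROM products a
LEFT JOIN categories b ON a.category_id = b.id

Result:
name    | category   
--------+------------
Lamp    | NULL       
Mouse   | Furniture  
Router  | Furniture  
Chair   | NULL       
Tablet  | Furniture  
Printer | Electronics


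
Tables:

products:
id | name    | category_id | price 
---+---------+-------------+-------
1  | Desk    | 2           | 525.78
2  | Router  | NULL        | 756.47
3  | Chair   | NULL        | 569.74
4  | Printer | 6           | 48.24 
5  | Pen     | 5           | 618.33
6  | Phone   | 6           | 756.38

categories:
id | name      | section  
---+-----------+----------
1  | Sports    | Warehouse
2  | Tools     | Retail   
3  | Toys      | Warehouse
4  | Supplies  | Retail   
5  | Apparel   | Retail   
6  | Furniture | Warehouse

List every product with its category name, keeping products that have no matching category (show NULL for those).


LEFT JOIN keeps every row from products (the left table); where category_id has no match in categories, the category columns become NULL. Walk through each product:
  - product 1 (Desk): category_id=2 -> matches Tools
  - product 2 (Router): category_id=NULL, no match -> kept with NULL
  - product 3 (Chair): category_id=NULL, no match -> kept with NULL
  - product 4 (Printer): category_id=6 -> matches Furniture
  - product 5 (Pen): category_id=5 -> matches Apparel
  - product 6 (Phone): category_id=6 -> matches Furniture
All 6 rows appear; 2 have NULL category.

SQL:
SELECT a.name, b.name AS category
FROM products a
LEFT JOIN categories b ON a.category_id = b.id

Result:
name    | category 
--------+----------
Desk    | Tools    
Router  | NULL     
Chair   | NULL     
Printer | Furniture
Pen     | Apparel  
Phone   | Furniture


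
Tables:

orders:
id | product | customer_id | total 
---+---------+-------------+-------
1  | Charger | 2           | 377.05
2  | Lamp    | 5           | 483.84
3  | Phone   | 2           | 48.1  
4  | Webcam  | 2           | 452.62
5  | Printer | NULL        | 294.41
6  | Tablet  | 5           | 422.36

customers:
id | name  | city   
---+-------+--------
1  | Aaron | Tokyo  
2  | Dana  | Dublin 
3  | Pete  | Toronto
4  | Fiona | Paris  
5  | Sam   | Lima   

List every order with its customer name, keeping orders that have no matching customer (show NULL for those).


LEFT JOIN keeps every row from orders (the left table); where customer_id has no match in customers, the customer columns become NULL. Walk through each order:
  - order 1 (Charger): customer_id=2 -> matches Dana
  - order 2 (Lamp): customer_id=5 -> matches Sam
  - order 3 (Phone): customer_id=2 -> matches Dana
  - order 4 (Webcam): customer_id=2 -> matches Dana
  - order 5 (Printer): customer_id=NULL, no match -> kept with NULL
  - order 6 (Tablet): customer_id=5 -> matches Sam
All 6 rows appear; 1 has NULL customer.

SQL:
SELECT a.product, b.name AS customer
FROM orders a
LEFT JOIN customers b ON a.customer_id = b.id

Result:
product | customer
--------+---------
Charger | Dana    
Lamp    | Sam     
Phone   | Dana    
Webcam  | Dana    
Printer | NULL    
Tablet  | Sam     


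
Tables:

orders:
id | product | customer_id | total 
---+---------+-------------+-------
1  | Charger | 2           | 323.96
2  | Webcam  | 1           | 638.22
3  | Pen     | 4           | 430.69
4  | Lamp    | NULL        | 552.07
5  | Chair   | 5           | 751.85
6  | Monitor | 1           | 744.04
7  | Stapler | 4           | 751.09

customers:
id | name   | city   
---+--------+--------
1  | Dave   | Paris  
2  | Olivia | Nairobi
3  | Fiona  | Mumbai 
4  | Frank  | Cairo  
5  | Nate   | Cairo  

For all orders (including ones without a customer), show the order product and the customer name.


LEFT JOIN keeps every row from orders (the left table); where customer_id has no match in customers, the customer columns become NULL. Walk through each order:
  - order 1 (Charger): customer_id=2 -> matches Olivia
  - order 2 (Webcam): customer_id=1 -> matches Dave
  - order 3 (Pen): customer_id=4 -> matches Frank
  - order 4 (Lamp): customer_id=NULL, no match -> kept with NULL
  - order 5 (Chair): customer_id=5 -> matches Nate
  - order 6 (Monitor): customer_id=1 -> matches Dave
  - order 7 (Stapler): customer_id=4 -> matches Frank
All 7 rows appear; 1 has NULL customer.

SQL:
SELECT a.product, b.name AS customer
FROM orders a
LEFT JOIN customers b ON a.customer_id = b.id

Result:
product | customer
--------+---------
Charger | Olivia  
Webcam  | Dave    
Pen     | Frank   
Lamp    | NULL    
Chair   | Nate    
Monitor | Dave    
Stapler | Frank   


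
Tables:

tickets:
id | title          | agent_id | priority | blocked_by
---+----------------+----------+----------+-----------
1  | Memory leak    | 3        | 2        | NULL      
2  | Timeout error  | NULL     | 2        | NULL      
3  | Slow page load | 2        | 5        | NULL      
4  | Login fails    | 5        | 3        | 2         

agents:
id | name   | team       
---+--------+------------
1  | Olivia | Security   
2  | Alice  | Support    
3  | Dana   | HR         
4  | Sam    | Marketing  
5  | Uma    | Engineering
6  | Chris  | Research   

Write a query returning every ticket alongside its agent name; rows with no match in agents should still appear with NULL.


LEFT JOIN keeps every row from tickets (the left table); where agent_id has no match in agents, the agent columns become NULL. Walk through each ticket:
  - ticket 1 (Memory leak): agent_id=3 -> matches Dana
  - ticket 2 (Timeout error): agent_id=NULL, no match -> kept with NULL
  - ticket 3 (Slow page load): agent_id=2 -> matches Alice
  - ticket 4 (Login fails): agent_id=5 -> matches Uma
All 4 rows appear; 1 has NULL agent.

SQL:
SELECT a.title, b.name AS agent
FROM tickets a
LEFT JOIN agents b ON a.agent_id = b.id

Result:
title          | agent
---------------+------
Memory leak    | Dana 
Timeout error  | NULL 
Slow page load | Alice
Login fails    | Uma  


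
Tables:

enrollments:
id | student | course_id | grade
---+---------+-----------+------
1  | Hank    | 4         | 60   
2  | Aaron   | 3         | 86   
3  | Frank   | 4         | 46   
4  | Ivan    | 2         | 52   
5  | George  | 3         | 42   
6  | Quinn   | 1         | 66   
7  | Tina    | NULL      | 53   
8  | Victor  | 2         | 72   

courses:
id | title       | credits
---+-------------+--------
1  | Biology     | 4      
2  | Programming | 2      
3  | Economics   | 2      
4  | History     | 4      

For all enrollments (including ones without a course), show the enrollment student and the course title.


LEFT JOIN keeps every row from enrollments (the left table); where course_id has no match in courses, the course columns become NULL. Walk through each enrollment:
  - enrollment 1 (Hank): course_id=4 -> matches History
  - enrollment 2 (Aaron): course_id=3 -> matches Economics
  - enrollment 3 (Frank): course_id=4 -> matches History
  - enrollment 4 (Ivan): course_id=2 -> matches Programming
  - enrollment 5 (George): course_id=3 -> matches Economics
  - enrollment 6 (Quinn): course_id=1 -> matches Biology
  - enrollment 7 (Tina): course_id=NULL, no match -> kept with NULL
  - enrollment 8 (Victor): course_id=2 -> matches Programming
All 8 rows appear; 1 has NULL course.

SQL:
SELECT a.student, b.title AS course
FROM enrollments a
LEFT JOIN courses b ON a.course_id = b.id

Result:
student | course     
--------+------------
Hank    | History    
Aaron   | Economics  
Frank   | History    
Ivan    | Programming
George  | Economics  
Quinn   | Biology    
Tina    | NULL       
Victor  | Programming


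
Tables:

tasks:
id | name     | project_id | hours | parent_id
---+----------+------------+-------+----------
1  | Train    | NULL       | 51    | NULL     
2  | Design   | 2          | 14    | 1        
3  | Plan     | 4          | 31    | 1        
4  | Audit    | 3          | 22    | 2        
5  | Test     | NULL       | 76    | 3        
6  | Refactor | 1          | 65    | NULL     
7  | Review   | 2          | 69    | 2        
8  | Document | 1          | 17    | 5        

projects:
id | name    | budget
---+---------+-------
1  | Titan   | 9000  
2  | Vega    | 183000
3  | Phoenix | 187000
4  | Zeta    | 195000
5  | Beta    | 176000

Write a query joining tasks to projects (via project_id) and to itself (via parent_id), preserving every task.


Two LEFT JOINs from the same base table tasks: one to projects via project_id, one to tasks itself via parent_id. Both are LEFT so every task is preserved.
Match against projects:
  - task 1 (Train): project_id=NULL, no match -> kept with NULL
  - task 2 (Design): project_id=2 -> matches Vega
  - task 3 (Plan): project_id=4 -> matches Zeta
  - task 4 (Audit): project_id=3 -> matches Phoenix
  - task 5 (Test): project_id=NULL, no match -> kept with NULL
  - task 6 (Refactor): project_id=1 -> matches Titan
  - task 7 (Review): project_id=2 -> matches Vega
  - task 8 (Document): project_id=1 -> matches Titan
Match against tasks (self):
  - task 1 (Train): parent_id=NULL -> NULL
  - task 2 (Design): parent_id=1 -> Train
  - task 3 (Plan): parent_id=1 -> Train
  - task 4 (Audit): parent_id=2 -> Design
  - task 5 (Test): parent_id=3 -> Plan
  - task 6 (Refactor): parent_id=NULL -> NULL
  - task 7 (Review): parent_id=2 -> Design
  - task 8 (Document): parent_id=5 -> Test

SQL:
SELECT a.name, b.name AS project, c.name AS parent
FROM tasks a
LEFT JOIN projects b ON a.project_id = b.id
LEFT JOIN tasks c ON a.parent_id = c.id

Result:
name     | project | parent
---------+---------+-------
Train    | NULL    | NULL  
Design   | Vega    | Train 
Plan     | Zeta    | Train 
Audit    | Phoenix | Design
Test     | NULL    | Plan  
Refactor | Titan   | NULL  
Review   | Vega    | Design
Document | Titan   | Test  


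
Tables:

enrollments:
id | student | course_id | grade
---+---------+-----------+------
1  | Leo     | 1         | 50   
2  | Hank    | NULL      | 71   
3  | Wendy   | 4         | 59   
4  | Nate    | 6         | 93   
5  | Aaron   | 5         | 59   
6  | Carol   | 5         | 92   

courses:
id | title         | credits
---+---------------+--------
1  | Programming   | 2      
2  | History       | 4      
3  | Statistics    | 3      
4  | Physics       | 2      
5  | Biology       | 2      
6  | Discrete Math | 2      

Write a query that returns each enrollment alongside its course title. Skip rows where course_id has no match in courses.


INNER JOIN keeps only enrollments rows whose course_id matches an id in courses. Walk through each enrollment:
  - enrollment 1 (Leo): course_id=1 -> matches Programming
  - enrollment 2 (Hank): course_id=NULL, no match -> dropped
  - enrollment 3 (Wendy): course_id=4 -> matches Physics
  - enrollment 4 (Nate): course_id=6 -> matches Discrete Math
  - enrollment 5 (Aaron): course_id=5 -> matches Biology
  - enrollment 6 (Carol): course_id=5 -> matches Biology
So 1 of 6 rows is dropped.

SQL:
SELECT a.student, b.title AS course
FROM enrollments a
INNER JOIN courses b ON a.course_id = b.id

Result:
student | course       
--------+--------------
Leo     | Programming  
Wendy   | Physics      
Nate    | Discrete Math
Aaron   | Biology      
Carol   | Biology      


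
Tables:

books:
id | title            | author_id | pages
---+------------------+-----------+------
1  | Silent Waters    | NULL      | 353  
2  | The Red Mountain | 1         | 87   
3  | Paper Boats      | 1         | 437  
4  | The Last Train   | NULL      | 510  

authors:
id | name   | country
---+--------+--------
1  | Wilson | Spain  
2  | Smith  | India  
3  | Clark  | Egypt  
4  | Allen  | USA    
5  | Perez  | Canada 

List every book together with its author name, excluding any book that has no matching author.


INNER JOIN keeps only books rows whose author_id matches an id in authors. Walk through each book:
  - book 1 (Silent Waters): author_id=NULL, no match -> dropped
  - book 2 (The Red Mountain): author_id=1 -> matches Wilson
  - book 3 (Paper Boats): author_id=1 -> matches Wilson
  - book 4 (The Last Train): author_id=NULL, no match -> dropped
So 2 of 4 rows are dropped.

SQL:
SELECT a.title, b.name AS author
FROM books a
INNER JOIN authors b ON a.author_id = b.id

Result:
title            | author
-----------------+-------
The Red Mountain | Wilson
Paper Boats      | Wilson


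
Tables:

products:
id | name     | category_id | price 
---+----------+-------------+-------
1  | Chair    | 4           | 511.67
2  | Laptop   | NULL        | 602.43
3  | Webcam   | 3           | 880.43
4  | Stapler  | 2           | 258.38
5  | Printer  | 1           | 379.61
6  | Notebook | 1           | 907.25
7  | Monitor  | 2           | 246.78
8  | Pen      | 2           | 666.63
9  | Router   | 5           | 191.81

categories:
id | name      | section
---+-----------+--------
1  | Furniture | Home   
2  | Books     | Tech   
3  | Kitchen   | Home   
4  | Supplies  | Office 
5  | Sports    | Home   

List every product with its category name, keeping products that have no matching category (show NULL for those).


LEFT JOIN keeps every row from products (the left table); where category_id has no match in categories, the category columns become NULL. Walk through each product:
  - product 1 (Chair): category_id=4 -> matches Supplies
  - product 2 (Laptop): category_id=NULL, no match -> kept with NULL
  - product 3 (Webcam): category_id=3 -> matches Kitchen
  - product 4 (Stapler): category_id=2 -> matches Books
  - product 5 (Printer): category_id=1 -> matches Furniture
  - product 6 (Notebook): category_id=1 -> matches Furniture
  - product 7 (Monitor): category_id=2 -> matches Books
  - product 8 (Pen): category_id=2 -> matches Books
  - product 9 (Router): category_id=5 -> matches Sports
All 9 rows appear; 1 has NULL category.

SQL:
SELECT a.name, b.name AS category
FROM products a
LEFT JOIN categories b ON a.category_id = b.id

Result:
name     | category 
---------+----------
Chair    | Supplies 
Laptop   | NULL     
Webcam   | Kitchen  
Stapler  | Books    
Printer  | Furniture
Notebook | Furniture
Monitor  | Books    
Pen      | Books    
Router   | Sports   


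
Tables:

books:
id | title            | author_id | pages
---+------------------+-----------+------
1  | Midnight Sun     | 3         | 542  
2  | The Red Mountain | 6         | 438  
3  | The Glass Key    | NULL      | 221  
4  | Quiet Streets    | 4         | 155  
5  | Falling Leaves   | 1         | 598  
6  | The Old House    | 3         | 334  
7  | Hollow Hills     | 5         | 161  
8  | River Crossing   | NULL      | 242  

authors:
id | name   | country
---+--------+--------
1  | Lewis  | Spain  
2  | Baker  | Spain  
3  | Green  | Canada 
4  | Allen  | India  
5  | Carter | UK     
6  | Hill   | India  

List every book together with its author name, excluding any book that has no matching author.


INNER JOIN keeps only books rows whose author_id matches an id in authors. Walk through each book:
  - book 1 (Midnight Sun): author_id=3 -> matches Green
  - book 2 (The Red Mountain): author_id=6 -> matches Hill
  - book 3 (The Glass Key): author_id=NULL, no match -> dropped
  - book 4 (Quiet Streets): author_id=4 -> matches Allen
  - book 5 (Falling Leaves): author_id=1 -> matches Lewis
  - book 6 (The Old House): author_id=3 -> matches Green
  - book 7 (Hollow Hills): author_id=5 -> matches Carter
  - book 8 (River Crossing): author_id=NULL, no match -> dropped
So 2 of 8 rows are dropped.

SQL:
SELECT a.title, b.name AS author
FROM books a
INNER JOIN authors b ON a.author_id = b.id

Result:
title            | author
-----------------+-------
Midnight Sun     | Green 
The Red Mountain | Hill  
Quiet Streets    | Allen 
Falling Leaves   | Lewis 
The Old House    | Green 
Hollow Hills     | Carter


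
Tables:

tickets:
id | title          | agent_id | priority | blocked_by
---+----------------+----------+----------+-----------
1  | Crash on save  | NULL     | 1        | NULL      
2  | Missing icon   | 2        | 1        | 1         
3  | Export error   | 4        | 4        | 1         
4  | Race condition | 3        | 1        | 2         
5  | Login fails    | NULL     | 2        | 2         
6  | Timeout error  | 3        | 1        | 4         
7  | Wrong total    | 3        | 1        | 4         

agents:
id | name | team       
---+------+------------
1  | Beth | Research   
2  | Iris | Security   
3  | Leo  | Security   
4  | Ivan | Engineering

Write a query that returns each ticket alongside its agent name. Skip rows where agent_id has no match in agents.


INNER JOIN keeps only tickets rows whose agent_id matches an id in agents. Walk through each ticket:
  - ticket 1 (Crash on save): agent_id=NULL, no match -> dropped
  - ticket 2 (Missing icon): agent_id=2 -> matches Iris
  - ticket 3 (Export error): agent_id=4 -> matches Ivan
  - ticket 4 (Race condition): agent_id=3 -> matches Leo
  - ticket 5 (Login fails): agent_id=NULL, no match -> dropped
  - ticket 6 (Timeout error): agent_id=3 -> matches Leo
  - ticket 7 (Wrong total): agent_id=3 -> matches Leo
So 2 of 7 rows are dropped.

SQL:
SELECT a.title, b.name AS agent
FROM tickets a
INNER JOIN agents b ON a.agent_id = b.id

Result:
title          | agent
---------------+------
Missing icon   | Iris 
Export error   | Ivan 
Race condition | Leo  
Timeout error  | Leo  
Wrong total    | Leo  


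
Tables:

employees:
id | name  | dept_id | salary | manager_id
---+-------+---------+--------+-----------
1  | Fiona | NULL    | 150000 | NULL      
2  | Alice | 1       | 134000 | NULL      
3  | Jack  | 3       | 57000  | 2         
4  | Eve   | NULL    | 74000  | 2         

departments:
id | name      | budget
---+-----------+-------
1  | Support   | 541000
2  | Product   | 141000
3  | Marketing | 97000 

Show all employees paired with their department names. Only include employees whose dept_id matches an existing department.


INNER JOIN keeps only employees rows whose dept_id matches an id in departments. Walk through each employee:
  - employee 1 (Fiona): dept_id=NULL, no match -> dropped
  - employee 2 (Alice): dept_id=1 -> matches Support
  - employee 3 (Jack): dept_id=3 -> matches Marketing
  - employee 4 (Eve): dept_id=NULL, no match -> dropped
So 2 of 4 rows are dropped.

SQL:
SELECT a.name, b.name AS department
FROM employees a
INNER JOIN departments b ON a.dept_id = b.id

Result:
name  | department
------+-----------
Alice | Support   
Jack  | Marketing 


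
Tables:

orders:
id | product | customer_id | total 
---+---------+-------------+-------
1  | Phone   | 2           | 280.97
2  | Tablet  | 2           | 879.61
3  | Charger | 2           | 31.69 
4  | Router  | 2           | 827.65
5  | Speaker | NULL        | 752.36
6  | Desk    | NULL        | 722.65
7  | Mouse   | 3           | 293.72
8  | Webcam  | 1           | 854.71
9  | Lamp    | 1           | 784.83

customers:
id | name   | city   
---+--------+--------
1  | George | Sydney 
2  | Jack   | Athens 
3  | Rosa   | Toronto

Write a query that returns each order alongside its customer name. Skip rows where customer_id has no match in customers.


INNER JOIN keeps only orders rows whose customer_id matches an id in customers. Walk through each order:
  - order 1 (Phone): customer_id=2 -> matches Jack
  - order 2 (Tablet): customer_id=2 -> matches Jack
  - order 3 (Charger): customer_id=2 -> matches Jack
  - order 4 (Router): customer_id=2 -> matches Jack
  - order 5 (Speaker): customer_id=NULL, no match -> dropped
  - order 6 (Desk): customer_id=NULL, no match -> dropped
  - order 7 (Mouse): customer_id=3 -> matches Rosa
  - order 8 (Webcam): customer_id=1 -> matches George
  - order 9 (Lamp): customer_id=1 -> matches George
So 2 of 9 rows are dropped.

SQL:
SELECT a.product, b.name AS customer
FROM orders a
INNER JOIN customers b ON a.customer_id = b.id

Result:
product | customer
--------+---------
Phone   | Jack    
Tablet  | Jack    
Charger | Jack    
Router  | Jack    
Mouse   | Rosa    
Webcam  | George  
Lamp    | George  


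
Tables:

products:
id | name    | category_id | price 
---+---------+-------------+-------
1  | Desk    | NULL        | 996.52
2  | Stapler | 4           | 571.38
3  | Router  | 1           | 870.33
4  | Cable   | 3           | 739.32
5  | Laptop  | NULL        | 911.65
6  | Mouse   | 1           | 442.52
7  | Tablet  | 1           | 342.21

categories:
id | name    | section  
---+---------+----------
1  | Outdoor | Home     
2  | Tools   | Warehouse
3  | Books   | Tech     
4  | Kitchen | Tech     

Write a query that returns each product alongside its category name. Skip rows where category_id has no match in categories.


INNER JOIN keeps only products rows whose category_id matches an id in categories. Walk through each product:
  - product 1 (Desk): category_id=NULL, no match -> dropped
  - product 2 (Stapler): category_id=4 -> matches Kitchen
  - product 3 (Router): category_id=1 -> matches Outdoor
  - product 4 (Cable): category_id=3 -> matches Books
  - product 5 (Laptop): category_id=NULL, no match -> dropped
  - product 6 (Mouse): category_id=1 -> matches Outdoor
  - product 7 (Tablet): category_id=1 -> matches Outdoor
So 2 of 7 rows are dropped.

SQL:
SELECT a.name, b.name AS category
FROM products a
INNER JOIN categories b ON a.category_id = b.id

Result:
name    | category
--------+---------
Stapler | Kitchen 
Router  | Outdoor 
Cable   | Books   
Mouse   | Outdoor 
Tablet  | Outdoor 


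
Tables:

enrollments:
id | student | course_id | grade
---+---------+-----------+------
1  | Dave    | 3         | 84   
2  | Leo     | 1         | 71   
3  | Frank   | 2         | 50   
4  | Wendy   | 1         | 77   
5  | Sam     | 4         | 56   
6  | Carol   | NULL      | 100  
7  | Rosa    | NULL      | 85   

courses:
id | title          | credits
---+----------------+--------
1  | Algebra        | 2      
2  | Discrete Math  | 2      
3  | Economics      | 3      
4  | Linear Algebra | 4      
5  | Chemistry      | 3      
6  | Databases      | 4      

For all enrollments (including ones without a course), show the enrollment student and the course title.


LEFT JOIN keeps every row from enrollments (the left table); where course_id has no match in courses, the course columns become NULL. Walk through each enrollment:
  - enrollment 1 (Dave): course_id=3 -> matches Economics
  - enrollment 2 (Leo): course_id=1 -> matches Algebra
  - enrollment 3 (Frank): course_id=2 -> matches Discrete Math
  - enrollment 4 (Wendy): course_id=1 -> matches Algebra
  - enrollment 5 (Sam): course_id=4 -> matches Linear Algebra
  - enrollment 6 (Carol): course_id=NULL, no match -> kept with NULL
  - enrollment 7 (Rosa): course_id=NULL, no match -> kept with NULL
All 7 rows appear; 2 have NULL course.

SQL:
SELECT a.student, b.title AS course
FROM enrollments a
LEFT JOIN courses b ON a.course_id = b.id

Result:
student | course        
--------+---------------
Dave    | Economics     
Leo     | Algebra       
Frank   | Discrete Math 
Wendy   | Algebra       
Sam     | Linear Algebra
Carol   | NULL          
Rosa    | NULL          


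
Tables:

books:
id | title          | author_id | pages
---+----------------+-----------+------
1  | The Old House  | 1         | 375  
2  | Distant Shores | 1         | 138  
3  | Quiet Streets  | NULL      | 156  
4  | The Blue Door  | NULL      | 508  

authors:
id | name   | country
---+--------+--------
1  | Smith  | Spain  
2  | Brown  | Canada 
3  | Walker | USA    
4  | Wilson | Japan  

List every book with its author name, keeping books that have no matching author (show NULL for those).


LEFT JOIN keeps every row from books (the left table); where author_id has no match in authors, the author columns become NULL. Walk through each book:
  - book 1 (The Old House): author_id=1 -> matches Smith
  - book 2 (Distant Shores): author_id=1 -> matches Smith
  - book 3 (Quiet Streets): author_id=NULL, no match -> kept with NULL
  - book 4 (The Blue Door): author_id=NULL, no match -> kept with NULL
All 4 rows appear; 2 have NULL author.

SQL:
SELECT a.title, b.name AS author
FROM books a
LEFT JOIN authors b ON a.author_id = b.id

Result:
title          | author
---------------+-------
The Old House  | Smith 
Distant Shores | Smith 
Quiet Streets  | NULL  
The Blue Door  | NULL  


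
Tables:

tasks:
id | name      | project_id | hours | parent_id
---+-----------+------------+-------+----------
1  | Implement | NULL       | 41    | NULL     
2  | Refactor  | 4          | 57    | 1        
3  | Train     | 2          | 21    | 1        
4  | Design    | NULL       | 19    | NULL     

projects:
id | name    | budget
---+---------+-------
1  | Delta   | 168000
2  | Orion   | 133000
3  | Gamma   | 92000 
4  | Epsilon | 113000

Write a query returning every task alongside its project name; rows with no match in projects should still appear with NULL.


LEFT JOIN keeps every row from tasks (the left table); where project_id has no match in projects, the project columns become NULL. Walk through each task:
  - task 1 (Implement): project_id=NULL, no match -> kept with NULL
  - task 2 (Refactor): project_id=4 -> matches Epsilon
  - task 3 (Train): project_id=2 -> matches Orion
  - task 4 (Design): project_id=NULL, no match -> kept with NULL
All 4 rows appear; 2 have NULL project.

SQL:
SELECT a.name, b.name AS project
FROM tasks a
LEFT JOIN projects b ON a.project_id = b.id

Result:
name      | project
----------+--------
Implement | NULL   
Refactor  | Epsilon
Train     | Orion  
Design    | NULL   


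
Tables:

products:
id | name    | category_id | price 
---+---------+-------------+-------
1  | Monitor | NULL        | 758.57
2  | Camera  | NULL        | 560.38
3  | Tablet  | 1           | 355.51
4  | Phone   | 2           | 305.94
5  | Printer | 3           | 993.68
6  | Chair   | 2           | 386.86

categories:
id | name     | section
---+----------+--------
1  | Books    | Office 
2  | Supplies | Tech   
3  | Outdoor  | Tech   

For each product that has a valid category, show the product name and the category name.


INNER JOIN keeps only products rows whose category_id matches an id in categories. Walk through each product:
  - product 1 (Monitor): category_id=NULL, no match -> dropped
  - product 2 (Camera): category_id=NULL, no match -> dropped
  - product 3 (Tablet): category_id=1 -> matches Books
  - product 4 (Phone): category_id=2 -> matches Supplies
  - product 5 (Printer): category_id=3 -> matches Outdoor
  - product 6 (Chair): category_id=2 -> matches Supplies
So 2 of 6 rows are dropped.

SQL:
SELECT a.name, b.name AS category
FROM products a
INNER JOIN categories b ON a.category_id = b.id

Result:
name    | category
--------+---------
Tablet  | Books   
Phone   | Supplies
Printer | Outdoor 
Chair   | Supplies


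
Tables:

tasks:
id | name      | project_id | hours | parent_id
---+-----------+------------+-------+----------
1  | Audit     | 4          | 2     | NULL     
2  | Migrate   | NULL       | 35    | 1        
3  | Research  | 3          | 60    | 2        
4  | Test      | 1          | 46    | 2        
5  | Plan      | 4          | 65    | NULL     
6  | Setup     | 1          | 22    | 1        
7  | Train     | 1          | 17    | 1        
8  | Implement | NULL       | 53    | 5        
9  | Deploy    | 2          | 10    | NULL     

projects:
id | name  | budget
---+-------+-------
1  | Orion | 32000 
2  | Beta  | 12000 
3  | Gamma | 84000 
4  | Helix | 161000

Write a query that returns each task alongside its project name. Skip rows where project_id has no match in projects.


INNER JOIN keeps only tasks rows whose project_id matches an id in projects. Walk through each task:
  - task 1 (Audit): project_id=4 -> matches Helix
  - task 2 (Migrate): project_id=NULL, no match -> dropped
  - task 3 (Research): project_id=3 -> matches Gamma
  - task 4 (Test): project_id=1 -> matches Orion
  - task 5 (Plan): project_id=4 -> matches Helix
  - task 6 (Setup): project_id=1 -> matches Orion
  - task 7 (Train): project_id=1 -> matches Orion
  - task 8 (Implement): project_id=NULL, no match -> dropped
  - task 9 (Deploy): project_id=2 -> matches Beta
So 2 of 9 rows are dropped.

SQL:
SELECT a.name, b.name AS project
FROM tasks a
INNER JOIN projects b ON a.project_id = b.id

Result:
name     | project
---------+--------
Audit    | Helix  
Research | Gamma  
Test     | Orion  
Plan     | Helix  
Setup    | Orion  
Train    | Orion  
Deploy   | Beta   


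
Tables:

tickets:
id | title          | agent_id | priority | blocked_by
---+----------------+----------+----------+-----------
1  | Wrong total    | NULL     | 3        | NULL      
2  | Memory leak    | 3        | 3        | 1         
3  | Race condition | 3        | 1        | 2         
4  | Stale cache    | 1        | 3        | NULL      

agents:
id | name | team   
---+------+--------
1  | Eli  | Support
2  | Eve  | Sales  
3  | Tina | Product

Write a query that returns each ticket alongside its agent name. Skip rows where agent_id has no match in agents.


INNER JOIN keeps only tickets rows whose agent_id matches an id in agents. Walk through each ticket:
  - ticket 1 (Wrong total): agent_id=NULL, no match -> dropped
  - ticket 2 (Memory leak): agent_id=3 -> matches Tina
  - ticket 3 (Race condition): agent_id=3 -> matches Tina
  - ticket 4 (Stale cache): agent_id=1 -> matches Eli
So 1 of 4 rows is dropped.

SQL:
SELECT a.title, b.name AS agent
FROM tickets a
INNER JOIN agents b ON a.agent_id = b.id

Result:
title          | agent
---------------+------
Memory leak    | Tina 
Race condition | Tina 
Stale cache    | Eli  


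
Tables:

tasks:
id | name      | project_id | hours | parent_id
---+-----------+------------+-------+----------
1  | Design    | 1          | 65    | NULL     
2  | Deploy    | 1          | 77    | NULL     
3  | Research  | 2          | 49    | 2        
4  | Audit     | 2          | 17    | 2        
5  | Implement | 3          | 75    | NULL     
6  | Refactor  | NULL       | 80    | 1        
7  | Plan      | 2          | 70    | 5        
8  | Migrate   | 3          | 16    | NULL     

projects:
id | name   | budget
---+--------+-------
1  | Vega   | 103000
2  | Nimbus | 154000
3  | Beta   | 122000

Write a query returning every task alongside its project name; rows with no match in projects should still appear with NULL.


LEFT JOIN keeps every row from tasks (the left table); where project_id has no match in projects, the project columns become NULL. Walk through each task:
  - task 1 (Design): project_id=1 -> matches Vega
  - task 2 (Deploy): project_id=1 -> matches Vega
  - task 3 (Research): project_id=2 -> matches Nimbus
  - task 4 (Audit): project_id=2 -> matches Nimbus
  - task 5 (Implement): project_id=3 -> matches Beta
  - task 6 (Refactor): project_id=NULL, no match -> kept with NULL
  - task 7 (Plan): project_id=2 -> matches Nimbus
  - task 8 (Migrate): project_id=3 -> matches Beta
All 8 rows appear; 1 has NULL project.

SQL:
SELECT a.name, b.name AS project
FROM tasks a
LEFT JOIN projects b ON a.project_id = b.id

Result:
name      | project
----------+--------
Design    | Vega   
Deploy    | Vega   
Research  | Nimbus 
Audit     | Nimbus 
Implement | Beta   
Refactor  | NULL   
Plan      | Nimbus 
Migrate   | Beta   


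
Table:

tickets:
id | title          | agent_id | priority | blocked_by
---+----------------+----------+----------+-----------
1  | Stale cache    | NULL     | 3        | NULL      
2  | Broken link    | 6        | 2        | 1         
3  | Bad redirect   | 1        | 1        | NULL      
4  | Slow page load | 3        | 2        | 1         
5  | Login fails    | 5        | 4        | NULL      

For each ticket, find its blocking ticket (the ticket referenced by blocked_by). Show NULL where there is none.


This is a self-join: tickets is joined to a second copy of itself, matching each row's blocked_by to another row's id. Use LEFT JOIN so rows with blocked_by=NULL are kept.
  - ticket 1 (Stale cache): blocked_by=NULL -> NULL
  - ticket 2 (Broken link): blocked_by=1 -> Stale cache
  - ticket 3 (Bad redirect): blocked_by=NULL -> NULL
  - ticket 4 (Slow page load): blocked_by=1 -> Stale cache
  - ticket 5 (Login fails): blocked_by=NULL -> NULL

SQL:
SELECT a.title AS item, b.title AS blocked_by
FROM tickets a
LEFT JOIN tickets b ON a.blocked_by = b.id

Result:
item           | blocked_by 
---------------+------------
Stale cache    | NULL       
Broken link    | Stale cache
Bad redirect   | NULL       
Slow page load | Stale cache
Login fails    | NULL       


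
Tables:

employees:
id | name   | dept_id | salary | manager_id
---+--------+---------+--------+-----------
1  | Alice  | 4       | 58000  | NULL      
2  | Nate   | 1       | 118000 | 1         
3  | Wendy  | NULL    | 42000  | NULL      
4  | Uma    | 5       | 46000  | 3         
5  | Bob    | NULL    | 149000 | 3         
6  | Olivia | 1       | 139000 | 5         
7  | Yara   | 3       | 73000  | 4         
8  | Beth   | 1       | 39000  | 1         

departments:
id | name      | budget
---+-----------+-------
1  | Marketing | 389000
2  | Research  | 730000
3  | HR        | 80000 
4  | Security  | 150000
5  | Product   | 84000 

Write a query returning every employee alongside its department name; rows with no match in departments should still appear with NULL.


LEFT JOIN keeps every row from employees (the left table); where dept_id has no match in departments, the department columns become NULL. Walk through each employee:
  - employee 1 (Alice): dept_id=4 -> matches Security
  - employee 2 (Nate): dept_id=1 -> matches Marketing
  - employee 3 (Wendy): dept_id=NULL, no match -> kept with NULL
  - employee 4 (Uma): dept_id=5 -> matches Product
  - employee 5 (Bob): dept_id=NULL, no match -> kept with NULL
  - employee 6 (Olivia): dept_id=1 -> matches Marketing
  - employee 7 (Yara): dept_id=3 -> matches HR
  - employee 8 (Beth): dept_id=1 -> matches Marketing
All 8 rows appear; 2 have NULL department.

SQL:
SELECT a.name, b.name AS department
FROM employees a
LEFT JOIN departments b ON a.dept_id = b.id

Result:
name   | department
-------+-----------
Alice  | Security  
Nate   | Marketing 
Wendy  | NULL      
Uma    | Product   
Bob    | NULL      
Olivia | Marketing 
Yara   | HR        
Beth   | Marketing 


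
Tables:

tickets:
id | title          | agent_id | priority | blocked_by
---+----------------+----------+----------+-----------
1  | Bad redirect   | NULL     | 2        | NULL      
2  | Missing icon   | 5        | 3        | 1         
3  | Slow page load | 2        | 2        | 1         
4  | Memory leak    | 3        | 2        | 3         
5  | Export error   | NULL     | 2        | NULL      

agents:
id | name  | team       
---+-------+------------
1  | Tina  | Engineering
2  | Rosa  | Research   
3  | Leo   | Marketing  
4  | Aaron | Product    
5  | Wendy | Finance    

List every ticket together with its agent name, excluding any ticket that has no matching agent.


INNER JOIN keeps only tickets rows whose agent_id matches an id in agents. Walk through each ticket:
  - ticket 1 (Bad redirect): agent_id=NULL, no match -> dropped
  - ticket 2 (Missing icon): agent_id=5 -> matches Wendy
  - ticket 3 (Slow page load): agent_id=2 -> matches Rosa
  - ticket 4 (Memory leak): agent_id=3 -> matches Leo
  - ticket 5 (Export error): agent_id=NULL, no match -> dropped
So 2 of 5 rows are dropped.

SQL:
SELECT a.title, b.name AS agent
FROM tickets a
INNER JOIN agents b ON a.agent_id = b.id

Result:
title          | agent
---------------+------
Missing icon   | Wendy
Slow page load | Rosa 
Memory leak    | Leo  


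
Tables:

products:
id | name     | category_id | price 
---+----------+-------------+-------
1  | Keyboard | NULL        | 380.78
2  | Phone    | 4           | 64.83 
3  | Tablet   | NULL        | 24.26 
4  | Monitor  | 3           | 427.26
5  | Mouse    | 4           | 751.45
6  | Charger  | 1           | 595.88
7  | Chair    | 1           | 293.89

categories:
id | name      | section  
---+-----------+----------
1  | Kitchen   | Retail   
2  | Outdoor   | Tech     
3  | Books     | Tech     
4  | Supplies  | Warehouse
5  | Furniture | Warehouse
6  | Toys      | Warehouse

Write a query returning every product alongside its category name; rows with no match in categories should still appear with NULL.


LEFT JOIN keeps every row from products (the left table); where category_id has no match in categories, the category columns become NULL. Walk through each product:
  - product 1 (Keyboard): category_id=NULL, no match -> kept with NULL
  - product 2 (Phone): category_id=4 -> matches Supplies
  - product 3 (Tablet): category_id=NULL, no match -> kept with NULL
  - product 4 (Monitor): category_id=3 -> matches Books
  - product 5 (Mouse): category_id=4 -> matches Supplies
  - product 6 (Charger): category_id=1 -> matches Kitchen
  - product 7 (Chair): category_id=1 -> matches Kitchen
All 7 rows appear; 2 have NULL category.

SQL:
SELECT a.name, b.name AS category
FROM products a
LEFT JOIN categories b ON a.category_id = b.id

Result:
name     | category
---------+---------
Keyboard | NULL    
Phone    | Supplies
Tablet   | NULL    
Monitor  | Books   
Mouse    | Supplies
Charger  | Kitchen 
Chair    | Kitchen 


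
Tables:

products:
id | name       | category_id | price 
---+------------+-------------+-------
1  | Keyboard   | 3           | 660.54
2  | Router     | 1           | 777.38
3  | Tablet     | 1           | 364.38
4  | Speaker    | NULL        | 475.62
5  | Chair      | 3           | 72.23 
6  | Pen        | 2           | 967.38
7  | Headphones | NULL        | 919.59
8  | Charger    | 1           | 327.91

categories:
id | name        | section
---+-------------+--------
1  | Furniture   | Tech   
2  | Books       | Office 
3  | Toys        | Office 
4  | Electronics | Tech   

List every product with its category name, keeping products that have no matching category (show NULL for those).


LEFT JOIN keeps every row from products (the left table); where category_id has no match in categories, the category columns become NULL. Walk through each product:
  - product 1 (Keyboard): category_id=3 -> matches Toys
  - product 2 (Router): category_id=1 -> matches Furniture
  - product 3 (Tablet): category_id=1 -> matches Furniture
  - product 4 (Speaker): category_id=NULL, no match -> kept with NULL
  - product 5 (Chair): category_id=3 -> matches Toys
  - product 6 (Pen): category_id=2 -> matches Books
  - product 7 (Headphones): category_id=NULL, no match -> kept with NULL
  - product 8 (Charger): category_id=1 -> matches Furniture
All 8 rows appear; 2 have NULL category.

SQL:
SELECT a.name, b.name AS category
FROM products a
LEFT JOIN categories b ON a.category_id = b.id

Result:
name       | category 
-----------+----------
Keyboard   | Toys     
Router     | Furniture
Tablet     | Furniture
Speaker    | NULL     
Chair      | Toys     
Pen        | Books    
Headphones | NULL     
Charger    | Furniture


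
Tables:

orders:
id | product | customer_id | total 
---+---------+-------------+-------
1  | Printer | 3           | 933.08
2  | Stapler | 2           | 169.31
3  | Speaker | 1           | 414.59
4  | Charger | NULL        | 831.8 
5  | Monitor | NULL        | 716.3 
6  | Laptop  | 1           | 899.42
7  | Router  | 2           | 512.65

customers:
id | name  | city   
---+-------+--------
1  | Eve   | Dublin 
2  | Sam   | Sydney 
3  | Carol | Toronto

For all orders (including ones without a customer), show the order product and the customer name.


LEFT JOIN keeps every row from orders (the left table); where customer_id has no match in customers, the customer columns become NULL. Walk through each order:
  - order 1 (Printer): customer_id=3 -> matches Carol
  - order 2 (Stapler): customer_id=2 -> matches Sam
  - order 3 (Speaker): customer_id=1 -> matches Eve
  - order 4 (Charger): customer_id=NULL, no match -> kept with NULL
  - order 5 (Monitor): customer_id=NULL, no match -> kept with NULL
  - order 6 (Laptop): customer_id=1 -> matches Eve
  - order 7 (Router): customer_id=2 -> matches Sam
All 7 rows appear; 2 have NULL customer.

SQL:
SELECT a.product, b.name AS customer
FROM orders a
LEFT JOIN customers b ON a.customer_id = b.id

Result:
product | customer
--------+---------
Printer | Carol   
Stapler | Sam     
Speaker | Eve     
Charger | NULL    
Monitor | NULL    
Laptop  | Eve     
Router  | Sam     
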